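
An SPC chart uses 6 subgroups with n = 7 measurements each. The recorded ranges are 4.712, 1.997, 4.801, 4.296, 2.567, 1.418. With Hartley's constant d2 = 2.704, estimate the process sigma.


R_bar = (4.712 + 1.997 + 4.801 + 4.296 + 2.567 + 1.418) / 6
R_bar = 19.791 / 6 = 3.2985
sigma_hat = R_bar / d2 = 3.2985 / 2.704 = 1.2199

1.2199


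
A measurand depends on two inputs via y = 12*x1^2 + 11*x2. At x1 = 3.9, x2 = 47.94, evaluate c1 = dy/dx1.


y = 12*x1^2 + 11*x2
dy/dx1 = 2*12*x1
Evaluate at x1 = 3.9: c1 = 24 * 3.9
c1 = 93.6000

93.6000


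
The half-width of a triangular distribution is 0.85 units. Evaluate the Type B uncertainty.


u_B = half_width / sqrt(6)
u_B = 0.85 / 2.4494897
u_B = 0.3470

0.3470


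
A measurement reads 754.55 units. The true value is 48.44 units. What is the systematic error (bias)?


Systematic error = measured - true
= 754.55 - 48.44
= 706.1100

706.1100


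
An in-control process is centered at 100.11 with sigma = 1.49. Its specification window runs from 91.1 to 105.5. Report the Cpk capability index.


Cpu = (USL - mean) / (3*sigma) = (105.5 - 100.11) / (3*1.49) = 1.2058
Cpl = (mean - LSL) / (3*sigma) = (100.11 - 91.1) / (3*1.49) = 2.0157
Cpk = min(Cpu, Cpl) = 1.2058

1.2058


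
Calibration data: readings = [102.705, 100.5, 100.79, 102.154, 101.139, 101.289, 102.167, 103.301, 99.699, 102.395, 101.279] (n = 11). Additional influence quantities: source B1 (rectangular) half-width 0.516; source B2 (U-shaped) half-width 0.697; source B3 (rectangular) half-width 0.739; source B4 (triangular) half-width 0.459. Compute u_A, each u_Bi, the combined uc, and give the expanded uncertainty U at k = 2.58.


mean = (102.705 + 100.5 + 100.79 + 102.154 + 101.139 + 101.289 + 102.167 + 103.301 + 99.699 + 102.395 + 101.279) / 11 = 101.5834545
s = sqrt(sum((x - mean)^2)/(n-1)) = 1.0613213
u_A = s / sqrt(n) = 1.0613213 / sqrt(11) = 0.32000041
u_B1 = 0.516 / sqrt(3) = 0.29791274
u_B2 = 0.697 / sqrt(2) = 0.49285343
u_B3 = 0.739 / sqrt(3) = 0.42666185
u_B4 = 0.459 / sqrt(6) = 0.18738597
uc = sqrt(0.32000041^2 + 0.29791274^2 + 0.49285343^2 + 0.42666185^2 + 0.18738597^2) = 0.80697621
U = k * uc = 2.58 * 0.80697621
U = 2.0820

2.0820


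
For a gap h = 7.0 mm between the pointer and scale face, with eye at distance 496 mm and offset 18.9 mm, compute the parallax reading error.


error = h * offset / d
= 7.0 * 18.9 / 496
= 0.2667

0.2667


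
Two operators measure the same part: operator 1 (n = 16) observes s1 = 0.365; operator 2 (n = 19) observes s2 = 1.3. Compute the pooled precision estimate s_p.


s_p = sqrt(((n1-1)*s1^2 + (n2-1)*s2^2) / (n1+n2-2))
numerator = (16-1)*0.365^2 + (19-1)*1.3^2 = 1.998375 + 30.42 = 32.418375
denominator = 16 + 19 - 2 = 33
s_p^2 = 32.418375 / 33 = 0.982375
s_p = sqrt(0.982375) = 0.9911

0.9911


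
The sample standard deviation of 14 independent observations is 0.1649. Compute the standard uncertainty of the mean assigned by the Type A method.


u_A = s / sqrt(n)
u_A = 0.1649 / sqrt(14)
u_A = 0.1649 / 3.7416574
u_A = 0.0441

0.0441


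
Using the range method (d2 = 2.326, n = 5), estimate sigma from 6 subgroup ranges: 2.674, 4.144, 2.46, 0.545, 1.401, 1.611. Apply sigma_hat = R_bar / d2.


R_bar = (2.674 + 4.144 + 2.46 + 0.545 + 1.401 + 1.611) / 6
R_bar = 12.835 / 6 = 2.1391667
sigma_hat = R_bar / d2 = 2.1391667 / 2.326 = 0.9197

0.9197


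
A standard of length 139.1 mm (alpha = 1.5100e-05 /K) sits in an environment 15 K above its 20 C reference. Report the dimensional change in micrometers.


dL = L * alpha * dT
= 139.1 * 1.5100e-05 * 15
= 0.0315062 mm
dL_um = 0.0315062 * 1000 = 31.5062 um

31.5062


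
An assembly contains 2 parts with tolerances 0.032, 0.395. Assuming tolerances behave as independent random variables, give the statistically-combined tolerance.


RSS = sqrt(0.032^2 + 0.395^2)
= sqrt(0.157049)
= 0.3963

0.3963


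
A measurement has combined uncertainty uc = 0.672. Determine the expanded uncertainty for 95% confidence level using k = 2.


U = k * uc
U = 2 * 0.672
U = 1.3440

1.3440


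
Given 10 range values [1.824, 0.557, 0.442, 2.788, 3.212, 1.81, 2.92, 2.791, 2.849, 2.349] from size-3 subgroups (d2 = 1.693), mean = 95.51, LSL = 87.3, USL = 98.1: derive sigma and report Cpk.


R_bar = (1.824 + 0.557 + 0.442 + 2.788 + 3.212 + 1.81 + 2.92 + 2.791 + 2.849 + 2.349) / 10 = 2.1542
sigma = R_bar / d2 = 2.1542 / 1.693 = 1.2724158
Cp = (USL - LSL)/(6*sigma) = (98.1 - 87.3)/(6*1.2724158) = 1.4146
Cpu = (98.1 - 95.51)/(3*1.2724158) = 0.6785
Cpl = (95.51 - 87.3)/(3*1.2724158) = 2.1508
Cpk = min(Cpu, Cpl) = 0.6785

0.6785


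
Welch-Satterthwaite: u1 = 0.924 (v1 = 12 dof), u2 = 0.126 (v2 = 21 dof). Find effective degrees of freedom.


uc = sqrt(u1^2 + u2^2) = sqrt(0.924^2 + 0.126^2) = 0.93255134
v_eff = uc^4 / (u1^4/v1 + u2^4/v2)
= 0.93255134^4 / (0.924^4/12 + 0.126^4/21)
= 0.7562946 / 0.060756457
v_eff = 12.4480

12.4480


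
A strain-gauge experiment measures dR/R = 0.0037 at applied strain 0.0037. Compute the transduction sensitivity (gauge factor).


GF = (dR/R) / epsilon
= 0.0037 / 0.0037
= 1.0000

1.0000


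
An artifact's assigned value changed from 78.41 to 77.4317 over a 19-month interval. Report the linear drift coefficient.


rate = (v2 - v1) / months
= (77.4317 - 78.41) / 19
= -0.9783 / 19
= -0.0515

-0.0515


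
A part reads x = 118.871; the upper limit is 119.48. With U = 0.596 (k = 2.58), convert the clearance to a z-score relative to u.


u = U / k = 0.596 / 2.58 = 0.23100775
margin = |USL - x| = |119.48 - 118.871| = 0.609
z = margin / u = 0.609 / 0.23100775
z = 2.6363

2.6363


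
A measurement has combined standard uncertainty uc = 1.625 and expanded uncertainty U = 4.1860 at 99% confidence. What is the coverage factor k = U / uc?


k = U / uc
k = 4.1860 / 1.625
k = 2.576

2.576


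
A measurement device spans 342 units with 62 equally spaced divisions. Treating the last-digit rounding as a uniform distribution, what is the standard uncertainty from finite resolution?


resolution = range / divisions
resolution = 342 / 62 = 5.516129
u_res = resolution / (2*sqrt(3))
u_res = 5.516129 / 3.4641016
u_res = 1.5924

1.5924


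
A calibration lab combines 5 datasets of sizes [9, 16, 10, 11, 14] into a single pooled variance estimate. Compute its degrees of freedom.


nu = sum_i (n_i - 1)
nu = ((9 - 1) + (16 - 1) + (10 - 1) + (11 - 1) + (14 - 1))
nu = 8 + 15 + 9 + 10 + 13
nu = 55

55


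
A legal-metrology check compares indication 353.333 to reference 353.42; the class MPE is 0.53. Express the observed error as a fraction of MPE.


e = indication - reference = 353.333 - 353.42 = -0.0870
|e| = 0.0870
ratio = |e| / MPE = 0.0870 / 0.53
ratio = 0.1642

0.1642


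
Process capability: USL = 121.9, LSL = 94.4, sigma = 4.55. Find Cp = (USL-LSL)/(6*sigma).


Cp = (USL - LSL) / (6 * sigma)
= (121.9 - 94.4) / (6 * 4.55)
= 27.5000 / 27.3000
= 1.0073

1.0073


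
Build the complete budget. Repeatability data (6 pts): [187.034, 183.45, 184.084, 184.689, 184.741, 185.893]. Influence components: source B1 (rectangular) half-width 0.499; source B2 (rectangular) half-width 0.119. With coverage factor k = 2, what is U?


mean = (187.034 + 183.45 + 184.084 + 184.689 + 184.741 + 185.893) / 6 = 184.9818333
s = sqrt(sum((x - mean)^2)/(n-1)) = 1.2913545
u_A = s / sqrt(n) = 1.2913545 / sqrt(6) = 0.52719327
u_B1 = 0.499 / sqrt(3) = 0.28809778
u_B2 = 0.119 / sqrt(3) = 0.068704682
uc = sqrt(0.52719327^2 + 0.28809778^2 + 0.068704682^2) = 0.60469282
U = k * uc = 2 * 0.60469282
U = 1.2094

1.2094


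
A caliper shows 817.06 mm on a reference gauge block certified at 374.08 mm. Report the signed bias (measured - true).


Systematic error = measured - true
= 817.06 - 374.08
= 442.9800

442.9800


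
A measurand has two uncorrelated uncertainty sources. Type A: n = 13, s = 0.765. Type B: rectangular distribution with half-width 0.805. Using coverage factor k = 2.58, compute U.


u_A = s / sqrt(n) = 0.765 / sqrt(13) = 0.21217283
u_B = half_width / sqrt(3) = 0.805 / sqrt(3) = 0.46476697
uc = sqrt(u_A^2 + u_B^2) = sqrt(0.21217283^2 + 0.46476697^2) = 0.51090669
U = k * uc = 2.58 * 0.51090669
U = 1.3181

1.3181


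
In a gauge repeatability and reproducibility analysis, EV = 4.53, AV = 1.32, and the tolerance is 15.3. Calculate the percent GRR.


GRR = sqrt(EV^2 + AV^2) = sqrt(4.53^2 + 1.32^2) = 4.7184002
%GRR = GRR / tol * 100 = 4.7184002 / 15.3 * 100
%GRR = 30.8392

30.8392


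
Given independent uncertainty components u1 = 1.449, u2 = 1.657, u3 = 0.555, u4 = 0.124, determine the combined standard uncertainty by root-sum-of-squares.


uc = sqrt(1.449^2 + 1.657^2 + 0.555^2 + 0.124^2)
uc = sqrt(5.168651)
uc = 2.2735

2.2735


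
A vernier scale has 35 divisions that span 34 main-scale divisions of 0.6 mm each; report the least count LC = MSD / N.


LC = MSD / n_div
= 0.6 / 35
= 0.0171

0.0171


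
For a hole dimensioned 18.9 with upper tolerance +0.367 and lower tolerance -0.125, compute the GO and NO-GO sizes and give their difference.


GO = nominal - lower_tol (smallest hole = maximum material condition)
GO = 18.9 - 0.125 = 18.775
NO-GO = nominal + upper_tol (largest hole = least material condition)
NO-GO = 18.9 + 0.367 = 19.267
spread = NO-GO - GO = 19.267 - 18.775 = 0.4920

0.4920


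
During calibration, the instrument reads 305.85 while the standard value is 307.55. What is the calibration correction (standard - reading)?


Correction = standard - reading
= 307.55 - 305.85
= 1.7000

1.7000


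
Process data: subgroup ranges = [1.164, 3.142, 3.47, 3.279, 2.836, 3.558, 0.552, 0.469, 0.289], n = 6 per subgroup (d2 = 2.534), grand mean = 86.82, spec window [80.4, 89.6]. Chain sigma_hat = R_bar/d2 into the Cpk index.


R_bar = (1.164 + 3.142 + 3.47 + 3.279 + 2.836 + 3.558 + 0.552 + 0.469 + 0.289) / 9 = 2.0843333
sigma = R_bar / d2 = 2.0843333 / 2.534 = 0.82254669
Cp = (USL - LSL)/(6*sigma) = (89.6 - 80.4)/(6*0.82254669) = 1.8641
Cpu = (89.6 - 86.82)/(3*0.82254669) = 1.1266
Cpl = (86.82 - 80.4)/(3*0.82254669) = 2.6017
Cpk = min(Cpu, Cpl) = 1.1266

1.1266


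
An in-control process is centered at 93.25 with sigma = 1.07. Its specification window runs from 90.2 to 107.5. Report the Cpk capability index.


Cpu = (USL - mean) / (3*sigma) = (107.5 - 93.25) / (3*1.07) = 4.4393
Cpl = (mean - LSL) / (3*sigma) = (93.25 - 90.2) / (3*1.07) = 0.9502
Cpk = min(Cpu, Cpl) = 0.9502

0.9502


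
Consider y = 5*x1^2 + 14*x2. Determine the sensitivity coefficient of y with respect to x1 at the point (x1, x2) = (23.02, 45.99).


y = 5*x1^2 + 14*x2
dy/dx1 = 2*5*x1
Evaluate at x1 = 23.02: c1 = 10 * 23.02
c1 = 230.2000

230.2000


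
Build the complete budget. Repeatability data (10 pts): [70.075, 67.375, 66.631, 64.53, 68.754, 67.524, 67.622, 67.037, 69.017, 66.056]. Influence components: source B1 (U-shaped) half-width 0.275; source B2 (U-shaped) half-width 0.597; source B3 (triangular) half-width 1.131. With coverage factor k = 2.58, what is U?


mean = (70.075 + 67.375 + 66.631 + 64.53 + 68.754 + 67.524 + 67.622 + 67.037 + 69.017 + 66.056) / 10 = 67.4621
s = sqrt(sum((x - mean)^2)/(n-1)) = 1.5775057
u_A = s / sqrt(n) = 1.5775057 / sqrt(10) = 0.4988511
u_B1 = 0.275 / sqrt(2) = 0.19445436
u_B2 = 0.597 / sqrt(2) = 0.42214275
u_B3 = 1.131 / sqrt(6) = 0.46172882
uc = sqrt(0.4988511^2 + 0.19445436^2 + 0.42214275^2 + 0.46172882^2) = 0.82344576
U = k * uc = 2.58 * 0.82344576
U = 2.1245

2.1245


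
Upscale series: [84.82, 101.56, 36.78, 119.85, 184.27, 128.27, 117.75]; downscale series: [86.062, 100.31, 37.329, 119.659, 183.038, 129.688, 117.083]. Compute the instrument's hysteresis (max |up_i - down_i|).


|84.82 - 86.062| = 1.2420
|101.56 - 100.31| = 1.2500
|36.78 - 37.329| = 0.5490
|119.85 - 119.659| = 0.1910
|184.27 - 183.038| = 1.2320
|128.27 - 129.688| = 1.4180
|117.75 - 117.083| = 0.6670
hysteresis = max(diffs) = 1.4180

1.4180


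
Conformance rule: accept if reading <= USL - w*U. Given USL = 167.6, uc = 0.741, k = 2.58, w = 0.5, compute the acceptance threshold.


U = k * uc = 2.58 * 0.741 = 1.91178
guard band g = w * U = 0.5 * 1.91178 = 0.95589
AL = USL - g = 167.6 - 0.95589
AL = 166.6441

166.6441


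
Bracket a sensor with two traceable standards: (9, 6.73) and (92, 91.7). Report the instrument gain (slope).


slope = (y2 - y1) / (x2 - x1)
= (91.7 - 6.73) / (92 - 9)
= 84.9700 / 83
= 1.0237

1.0237


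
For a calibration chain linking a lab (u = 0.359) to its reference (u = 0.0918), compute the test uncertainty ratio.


TUR = u_lab / u_ref
= 0.359 / 0.0918
= 3.9107

3.9107


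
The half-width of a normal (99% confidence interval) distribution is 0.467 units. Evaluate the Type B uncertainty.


u_B = half_width / 2.576
u_B = 0.467 / 2.576
u_B = 0.1813

0.1813


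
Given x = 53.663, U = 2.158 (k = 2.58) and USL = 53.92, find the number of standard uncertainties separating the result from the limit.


u = U / k = 2.158 / 2.58 = 0.83643411
margin = |USL - x| = |53.92 - 53.663| = 0.257
z = margin / u = 0.257 / 0.83643411
z = 0.3073

0.3073


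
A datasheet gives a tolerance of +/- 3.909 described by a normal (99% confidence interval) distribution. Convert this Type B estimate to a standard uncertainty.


u_B = half_width / 2.576
u_B = 3.909 / 2.576
u_B = 1.5175

1.5175


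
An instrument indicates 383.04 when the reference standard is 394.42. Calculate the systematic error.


Systematic error = measured - true
= 383.04 - 394.42
= -11.3800

-11.3800


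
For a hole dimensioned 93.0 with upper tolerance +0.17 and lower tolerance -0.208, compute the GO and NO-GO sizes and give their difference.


GO = nominal - lower_tol (smallest hole = maximum material condition)
GO = 93.0 - 0.208 = 92.792
NO-GO = nominal + upper_tol (largest hole = least material condition)
NO-GO = 93.0 + 0.17 = 93.17
spread = NO-GO - GO = 93.17 - 92.792 = 0.3780

0.3780


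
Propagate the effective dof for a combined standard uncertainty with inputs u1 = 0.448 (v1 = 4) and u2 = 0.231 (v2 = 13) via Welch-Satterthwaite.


uc = sqrt(u1^2 + u2^2) = sqrt(0.448^2 + 0.231^2) = 0.50404861
v_eff = uc^4 / (u1^4/v1 + u2^4/v2)
= 0.50404861^4 / (0.448^4/4 + 0.231^4/13)
= 0.064549025 / 0.010289554
v_eff = 6.2733

6.2733


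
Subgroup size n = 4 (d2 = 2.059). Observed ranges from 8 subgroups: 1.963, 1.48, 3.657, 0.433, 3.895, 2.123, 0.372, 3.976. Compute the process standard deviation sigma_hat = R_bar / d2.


R_bar = (1.963 + 1.48 + 3.657 + 0.433 + 3.895 + 2.123 + 0.372 + 3.976) / 8
R_bar = 17.899 / 8 = 2.237375
sigma_hat = R_bar / d2 = 2.237375 / 2.059 = 1.0866

1.0866


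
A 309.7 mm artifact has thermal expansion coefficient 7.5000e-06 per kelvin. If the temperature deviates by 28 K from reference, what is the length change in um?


dL = L * alpha * dT
= 309.7 * 7.5000e-06 * 28
= 0.0650370 mm
dL_um = 0.0650370 * 1000 = 65.0370 um

65.0370


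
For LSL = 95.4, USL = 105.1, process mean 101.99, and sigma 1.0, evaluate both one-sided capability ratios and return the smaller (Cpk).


Cpu = (USL - mean) / (3*sigma) = (105.1 - 101.99) / (3*1.0) = 1.0367
Cpl = (mean - LSL) / (3*sigma) = (101.99 - 95.4) / (3*1.0) = 2.1967
Cpk = min(Cpu, Cpl) = 1.0367

1.0367


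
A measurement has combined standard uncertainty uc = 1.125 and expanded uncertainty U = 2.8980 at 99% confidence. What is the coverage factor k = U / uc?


k = U / uc
k = 2.8980 / 1.125
k = 2.576

2.576


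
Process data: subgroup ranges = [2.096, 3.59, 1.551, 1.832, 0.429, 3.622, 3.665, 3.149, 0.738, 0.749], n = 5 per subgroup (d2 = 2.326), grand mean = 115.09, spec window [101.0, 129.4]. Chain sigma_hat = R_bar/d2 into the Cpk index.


R_bar = (2.096 + 3.59 + 1.551 + 1.832 + 0.429 + 3.622 + 3.665 + 3.149 + 0.738 + 0.749) / 10 = 2.1421
sigma = R_bar / d2 = 2.1421 / 2.326 = 0.92093723
Cp = (USL - LSL)/(6*sigma) = (129.4 - 101.0)/(6*0.92093723) = 5.1397
Cpu = (129.4 - 115.09)/(3*0.92093723) = 5.1795
Cpl = (115.09 - 101.0)/(3*0.92093723) = 5.0999
Cpk = min(Cpu, Cpl) = 5.0999

5.0999


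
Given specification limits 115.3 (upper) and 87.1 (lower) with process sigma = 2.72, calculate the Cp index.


Cp = (USL - LSL) / (6 * sigma)
= (115.3 - 87.1) / (6 * 2.72)
= 28.2000 / 16.3200
= 1.7279

1.7279


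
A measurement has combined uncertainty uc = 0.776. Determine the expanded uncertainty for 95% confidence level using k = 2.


U = k * uc
U = 2 * 0.776
U = 1.5520

1.5520


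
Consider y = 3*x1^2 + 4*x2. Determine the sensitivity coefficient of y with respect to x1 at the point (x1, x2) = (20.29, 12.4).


y = 3*x1^2 + 4*x2
dy/dx1 = 2*3*x1
Evaluate at x1 = 20.29: c1 = 6 * 20.29
c1 = 121.7400

121.7400


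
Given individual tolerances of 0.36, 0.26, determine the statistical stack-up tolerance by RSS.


RSS = sqrt(0.36^2 + 0.26^2)
= sqrt(0.1972)
= 0.4441

0.4441


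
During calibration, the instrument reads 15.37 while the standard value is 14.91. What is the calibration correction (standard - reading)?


Correction = standard - reading
= 14.91 - 15.37
= -0.4600

-0.4600


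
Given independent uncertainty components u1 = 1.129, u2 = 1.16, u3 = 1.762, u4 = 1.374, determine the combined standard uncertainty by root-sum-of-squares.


uc = sqrt(1.129^2 + 1.16^2 + 1.762^2 + 1.374^2)
uc = sqrt(7.612761)
uc = 2.7591

2.7591


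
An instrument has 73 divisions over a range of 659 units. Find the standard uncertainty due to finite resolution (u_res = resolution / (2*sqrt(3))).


resolution = range / divisions
resolution = 659 / 73 = 9.0273973
u_res = resolution / (2*sqrt(3))
u_res = 9.0273973 / 3.4641016
u_res = 2.6060

2.6060


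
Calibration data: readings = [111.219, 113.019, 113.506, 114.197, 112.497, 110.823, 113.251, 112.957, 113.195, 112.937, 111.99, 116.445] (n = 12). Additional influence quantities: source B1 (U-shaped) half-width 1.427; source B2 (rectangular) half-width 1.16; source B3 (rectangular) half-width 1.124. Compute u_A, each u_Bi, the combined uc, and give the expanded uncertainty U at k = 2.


mean = (111.219 + 113.019 + 113.506 + 114.197 + 112.497 + 110.823 + 113.251 + 112.957 + 113.195 + 112.937 + 111.99 + 116.445) / 12 = 113.003
s = sqrt(sum((x - mean)^2)/(n-1)) = 1.4412232
u_A = s / sqrt(n) = 1.4412232 / sqrt(12) = 0.4160453
u_B1 = 1.427 / sqrt(2) = 1.0090414
u_B2 = 1.16 / sqrt(3) = 0.66972631
u_B3 = 1.124 / sqrt(3) = 0.6489417
uc = sqrt(0.4160453^2 + 1.0090414^2 + 0.66972631^2 + 0.6489417^2) = 1.4355894
U = k * uc = 2 * 1.4355894
U = 2.8712

2.8712


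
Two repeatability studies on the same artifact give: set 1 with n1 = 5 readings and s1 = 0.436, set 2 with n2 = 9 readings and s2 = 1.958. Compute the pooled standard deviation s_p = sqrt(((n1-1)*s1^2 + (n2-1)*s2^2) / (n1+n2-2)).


s_p = sqrt(((n1-1)*s1^2 + (n2-1)*s2^2) / (n1+n2-2))
numerator = (5-1)*0.436^2 + (9-1)*1.958^2 = 0.760384 + 30.670112 = 31.430496
denominator = 5 + 9 - 2 = 12
s_p^2 = 31.430496 / 12 = 2.619208
s_p = sqrt(2.619208) = 1.6184

1.6184


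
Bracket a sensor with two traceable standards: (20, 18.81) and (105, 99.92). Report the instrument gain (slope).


slope = (y2 - y1) / (x2 - x1)
= (99.92 - 18.81) / (105 - 20)
= 81.1100 / 85
= 0.9542

0.9542


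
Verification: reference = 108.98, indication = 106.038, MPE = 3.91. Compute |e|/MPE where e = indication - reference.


e = indication - reference = 106.038 - 108.98 = -2.9420
|e| = 2.9420
ratio = |e| / MPE = 2.9420 / 3.91
ratio = 0.7524

0.7524


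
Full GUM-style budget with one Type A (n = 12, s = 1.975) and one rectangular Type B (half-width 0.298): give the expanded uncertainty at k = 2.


u_A = s / sqrt(n) = 1.975 / sqrt(12) = 0.57013339
u_B = half_width / sqrt(3) = 0.298 / sqrt(3) = 0.17205038
uc = sqrt(u_A^2 + u_B^2) = sqrt(0.57013339^2 + 0.17205038^2) = 0.59552785
U = k * uc = 2 * 0.59552785
U = 1.1911

1.1911


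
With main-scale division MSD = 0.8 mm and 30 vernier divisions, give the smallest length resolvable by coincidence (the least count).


LC = MSD / n_div
= 0.8 / 30
= 0.0267

0.0267


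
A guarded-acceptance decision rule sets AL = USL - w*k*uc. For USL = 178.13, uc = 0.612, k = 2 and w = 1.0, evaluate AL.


U = k * uc = 2 * 0.612 = 1.224
guard band g = w * U = 1.0 * 1.224 = 1.224
AL = USL - g = 178.13 - 1.224
AL = 176.9060

176.9060


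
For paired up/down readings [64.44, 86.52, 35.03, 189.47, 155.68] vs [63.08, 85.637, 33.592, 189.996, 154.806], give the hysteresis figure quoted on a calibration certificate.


|64.44 - 63.08| = 1.3600
|86.52 - 85.637| = 0.8830
|35.03 - 33.592| = 1.4380
|189.47 - 189.996| = 0.5260
|155.68 - 154.806| = 0.8740
hysteresis = max(diffs) = 1.4380

1.4380


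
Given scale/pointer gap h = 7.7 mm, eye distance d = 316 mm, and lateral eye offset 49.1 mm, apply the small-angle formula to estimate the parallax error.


error = h * offset / d
= 7.7 * 49.1 / 316
= 1.1964

1.1964


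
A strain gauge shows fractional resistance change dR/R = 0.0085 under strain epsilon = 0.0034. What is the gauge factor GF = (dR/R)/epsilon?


GF = (dR/R) / epsilon
= 0.0085 / 0.0034
= 2.5000

2.5000


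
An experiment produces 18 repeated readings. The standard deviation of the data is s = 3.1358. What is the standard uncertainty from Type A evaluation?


u_A = s / sqrt(n)
u_A = 3.1358 / sqrt(18)
u_A = 3.1358 / 4.2426407
u_A = 0.7391

0.7391


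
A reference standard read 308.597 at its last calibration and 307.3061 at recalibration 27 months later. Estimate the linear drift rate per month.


rate = (v2 - v1) / months
= (307.3061 - 308.597) / 27
= -1.2909 / 27
= -0.0478

-0.0478


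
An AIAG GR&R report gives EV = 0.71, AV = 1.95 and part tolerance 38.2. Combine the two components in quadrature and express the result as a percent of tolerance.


GRR = sqrt(EV^2 + AV^2) = sqrt(0.71^2 + 1.95^2) = 2.0752349
%GRR = GRR / tol * 100 = 2.0752349 / 38.2 * 100
%GRR = 5.4326

5.4326


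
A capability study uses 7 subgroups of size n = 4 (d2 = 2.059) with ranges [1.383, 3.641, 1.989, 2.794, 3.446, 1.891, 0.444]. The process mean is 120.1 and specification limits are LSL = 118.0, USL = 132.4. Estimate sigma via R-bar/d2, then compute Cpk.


R_bar = (1.383 + 3.641 + 1.989 + 2.794 + 3.446 + 1.891 + 0.444) / 7 = 2.2268571
sigma = R_bar / d2 = 2.2268571 / 2.059 = 1.0815236
Cp = (USL - LSL)/(6*sigma) = (132.4 - 118.0)/(6*1.0815236) = 2.2191
Cpu = (132.4 - 120.1)/(3*1.0815236) = 3.7909
Cpl = (120.1 - 118.0)/(3*1.0815236) = 0.6472
Cpk = min(Cpu, Cpl) = 0.6472

0.6472


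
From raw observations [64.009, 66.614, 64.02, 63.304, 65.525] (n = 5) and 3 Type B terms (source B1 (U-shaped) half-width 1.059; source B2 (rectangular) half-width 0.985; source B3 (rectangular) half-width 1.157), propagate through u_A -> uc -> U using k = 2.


mean = (64.009 + 66.614 + 64.02 + 63.304 + 65.525) / 5 = 64.6944
s = sqrt(sum((x - mean)^2)/(n-1)) = 1.3446711
u_A = s / sqrt(n) = 1.3446711 / sqrt(5) = 0.6013552
u_B1 = 1.059 / sqrt(2) = 0.74882608
u_B2 = 0.985 / sqrt(3) = 0.56869002
u_B3 = 1.157 / sqrt(3) = 0.66799426
uc = sqrt(0.6013552^2 + 0.74882608^2 + 0.56869002^2 + 0.66799426^2) = 1.3007664
U = k * uc = 2 * 1.3007664
U = 2.6015

2.6015


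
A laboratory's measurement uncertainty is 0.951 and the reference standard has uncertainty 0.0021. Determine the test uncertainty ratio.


TUR = u_lab / u_ref
= 0.951 / 0.0021
= 452.8571

452.8571


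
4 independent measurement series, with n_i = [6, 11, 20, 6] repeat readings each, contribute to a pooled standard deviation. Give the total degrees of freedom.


nu = sum_i (n_i - 1)
nu = ((6 - 1) + (11 - 1) + (20 - 1) + (6 - 1))
nu = 5 + 10 + 19 + 5
nu = 39

39


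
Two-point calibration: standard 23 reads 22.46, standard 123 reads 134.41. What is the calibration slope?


slope = (y2 - y1) / (x2 - x1)
= (134.41 - 22.46) / (123 - 23)
= 111.9500 / 100
= 1.1195

1.1195


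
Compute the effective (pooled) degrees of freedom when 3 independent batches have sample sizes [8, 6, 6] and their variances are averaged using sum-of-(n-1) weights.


nu = sum_i (n_i - 1)
nu = ((8 - 1) + (6 - 1) + (6 - 1))
nu = 7 + 5 + 5
nu = 17

17


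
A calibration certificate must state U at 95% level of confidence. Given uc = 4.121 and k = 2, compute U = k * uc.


U = k * uc
U = 2 * 4.121
U = 8.2420

8.2420


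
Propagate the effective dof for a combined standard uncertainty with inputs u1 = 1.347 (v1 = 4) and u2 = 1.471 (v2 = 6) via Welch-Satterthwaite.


uc = sqrt(u1^2 + u2^2) = sqrt(1.347^2 + 1.471^2) = 1.9945551
v_eff = uc^4 / (u1^4/v1 + u2^4/v2)
= 1.9945551^4 / (1.347^4/4 + 1.471^4/6)
= 15.826473 / 1.603388
v_eff = 9.8706

9.8706


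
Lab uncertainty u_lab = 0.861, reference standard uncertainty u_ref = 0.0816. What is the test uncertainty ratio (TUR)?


TUR = u_lab / u_ref
= 0.861 / 0.0816
= 10.5515

10.5515


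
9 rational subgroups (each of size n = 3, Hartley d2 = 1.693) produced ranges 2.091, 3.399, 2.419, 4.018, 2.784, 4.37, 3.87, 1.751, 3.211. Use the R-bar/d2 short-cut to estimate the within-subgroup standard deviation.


R_bar = (2.091 + 3.399 + 2.419 + 4.018 + 2.784 + 4.37 + 3.87 + 1.751 + 3.211) / 9
R_bar = 27.913 / 9 = 3.1014444
sigma_hat = R_bar / d2 = 3.1014444 / 1.693 = 1.8319

1.8319


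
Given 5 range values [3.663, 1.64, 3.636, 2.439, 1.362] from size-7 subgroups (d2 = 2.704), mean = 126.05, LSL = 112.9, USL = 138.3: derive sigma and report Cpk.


R_bar = (3.663 + 1.64 + 3.636 + 2.439 + 1.362) / 5 = 2.548
sigma = R_bar / d2 = 2.548 / 2.704 = 0.94230769
Cp = (USL - LSL)/(6*sigma) = (138.3 - 112.9)/(6*0.94230769) = 4.4925
Cpu = (138.3 - 126.05)/(3*0.94230769) = 4.3333
Cpl = (126.05 - 112.9)/(3*0.94230769) = 4.6517
Cpk = min(Cpu, Cpl) = 4.3333

4.3333


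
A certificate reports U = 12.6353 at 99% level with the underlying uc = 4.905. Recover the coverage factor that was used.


k = U / uc
k = 12.6353 / 4.905
k = 2.576

2.576


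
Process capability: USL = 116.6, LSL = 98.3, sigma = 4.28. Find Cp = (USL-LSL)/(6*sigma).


Cp = (USL - LSL) / (6 * sigma)
= (116.6 - 98.3) / (6 * 4.28)
= 18.3000 / 25.6800
= 0.7126

0.7126


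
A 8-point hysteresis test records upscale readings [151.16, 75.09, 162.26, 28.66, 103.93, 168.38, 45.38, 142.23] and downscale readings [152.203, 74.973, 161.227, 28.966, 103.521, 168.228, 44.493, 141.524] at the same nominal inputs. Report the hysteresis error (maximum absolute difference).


|151.16 - 152.203| = 1.0430
|75.09 - 74.973| = 0.1170
|162.26 - 161.227| = 1.0330
|28.66 - 28.966| = 0.3060
|103.93 - 103.521| = 0.4090
|168.38 - 168.228| = 0.1520
|45.38 - 44.493| = 0.8870
|142.23 - 141.524| = 0.7060
hysteresis = max(diffs) = 1.0430

1.0430


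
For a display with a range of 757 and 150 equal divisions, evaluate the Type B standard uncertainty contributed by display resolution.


resolution = range / divisions
resolution = 757 / 150 = 5.0466667
u_res = resolution / (2*sqrt(3))
u_res = 5.0466667 / 3.4641016
u_res = 1.4568

1.4568


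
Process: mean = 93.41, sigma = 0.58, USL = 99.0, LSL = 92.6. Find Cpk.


Cpu = (USL - mean) / (3*sigma) = (99.0 - 93.41) / (3*0.58) = 3.2126
Cpl = (mean - LSL) / (3*sigma) = (93.41 - 92.6) / (3*0.58) = 0.4655
Cpk = min(Cpu, Cpl) = 0.4655

0.4655


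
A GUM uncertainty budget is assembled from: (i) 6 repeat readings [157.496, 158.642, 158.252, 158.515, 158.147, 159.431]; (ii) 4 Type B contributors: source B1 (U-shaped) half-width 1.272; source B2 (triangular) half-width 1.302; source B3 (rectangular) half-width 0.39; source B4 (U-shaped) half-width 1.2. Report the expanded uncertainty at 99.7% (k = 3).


mean = (157.496 + 158.642 + 158.252 + 158.515 + 158.147 + 159.431) / 6 = 158.4138333
s = sqrt(sum((x - mean)^2)/(n-1)) = 0.63823676
u_A = s / sqrt(n) = 0.63823676 / sqrt(6) = 0.26055907
u_B1 = 1.272 / sqrt(2) = 0.89943983
u_B2 = 1.302 / sqrt(6) = 0.53153927
u_B3 = 0.39 / sqrt(3) = 0.2251666
u_B4 = 1.2 / sqrt(2) = 0.84852814
uc = sqrt(0.26055907^2 + 0.89943983^2 + 0.53153927^2 + 0.2251666^2 + 0.84852814^2) = 1.3892865
U = k * uc = 3 * 1.3892865
U = 4.1679

4.1679


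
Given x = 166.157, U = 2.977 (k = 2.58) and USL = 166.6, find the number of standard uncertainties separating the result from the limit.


u = U / k = 2.977 / 2.58 = 1.153876
margin = |USL - x| = |166.6 - 166.157| = 0.443
z = margin / u = 0.443 / 1.153876
z = 0.3839

0.3839


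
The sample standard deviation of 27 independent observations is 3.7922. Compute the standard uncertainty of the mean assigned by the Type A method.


u_A = s / sqrt(n)
u_A = 3.7922 / sqrt(27)
u_A = 3.7922 / 5.1961524
u_A = 0.7298

0.7298


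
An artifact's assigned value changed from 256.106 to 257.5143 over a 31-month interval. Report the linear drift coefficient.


rate = (v2 - v1) / months
= (257.5143 - 256.106) / 31
= 1.4083 / 31
= 0.0454

0.0454


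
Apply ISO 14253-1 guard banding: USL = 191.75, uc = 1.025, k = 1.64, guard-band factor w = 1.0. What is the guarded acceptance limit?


U = k * uc = 1.64 * 1.025 = 1.681
guard band g = w * U = 1.0 * 1.681 = 1.681
AL = USL - g = 191.75 - 1.681
AL = 190.0690

190.0690


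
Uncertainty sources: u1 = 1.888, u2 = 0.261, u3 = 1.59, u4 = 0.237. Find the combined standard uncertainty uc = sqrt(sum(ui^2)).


uc = sqrt(1.888^2 + 0.261^2 + 1.59^2 + 0.237^2)
uc = sqrt(6.216934)
uc = 2.4934

2.4934


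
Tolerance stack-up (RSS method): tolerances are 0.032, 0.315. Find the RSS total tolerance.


RSS = sqrt(0.032^2 + 0.315^2)
= sqrt(0.100249)
= 0.3166

0.3166


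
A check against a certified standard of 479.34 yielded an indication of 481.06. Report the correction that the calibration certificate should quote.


Correction = standard - reading
= 479.34 - 481.06
= -1.7200

-1.7200


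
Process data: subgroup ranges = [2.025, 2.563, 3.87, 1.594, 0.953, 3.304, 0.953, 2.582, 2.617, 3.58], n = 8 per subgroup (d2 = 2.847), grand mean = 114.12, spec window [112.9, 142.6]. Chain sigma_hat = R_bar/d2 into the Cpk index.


R_bar = (2.025 + 2.563 + 3.87 + 1.594 + 0.953 + 3.304 + 0.953 + 2.582 + 2.617 + 3.58) / 10 = 2.4041
sigma = R_bar / d2 = 2.4041 / 2.847 = 0.84443274
Cp = (USL - LSL)/(6*sigma) = (142.6 - 112.9)/(6*0.84443274) = 5.8619
Cpu = (142.6 - 114.12)/(3*0.84443274) = 11.2423
Cpl = (114.12 - 112.9)/(3*0.84443274) = 0.4816
Cpk = min(Cpu, Cpl) = 0.4816

0.4816


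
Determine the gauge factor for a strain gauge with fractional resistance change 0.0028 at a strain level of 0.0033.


GF = (dR/R) / epsilon
= 0.0028 / 0.0033
= 0.8485

0.8485


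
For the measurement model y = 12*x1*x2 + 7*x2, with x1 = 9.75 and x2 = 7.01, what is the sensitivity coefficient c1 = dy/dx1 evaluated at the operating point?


y = 12*x1*x2 + 7*x2
dy/dx1 = 12*x2
Evaluate at x2 = 7.01: c1 = 12 * 7.01
c1 = 84.1200

84.1200


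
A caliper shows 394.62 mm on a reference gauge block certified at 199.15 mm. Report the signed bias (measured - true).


Systematic error = measured - true
= 394.62 - 199.15
= 195.4700

195.4700


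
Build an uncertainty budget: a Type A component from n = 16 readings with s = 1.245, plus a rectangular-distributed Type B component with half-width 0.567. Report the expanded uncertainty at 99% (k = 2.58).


u_A = s / sqrt(n) = 1.245 / sqrt(16) = 0.31125
u_B = half_width / sqrt(3) = 0.567 / sqrt(3) = 0.3273576
uc = sqrt(u_A^2 + u_B^2) = sqrt(0.31125^2 + 0.3273576^2) = 0.45170738
U = k * uc = 2.58 * 0.45170738
U = 1.1654

1.1654


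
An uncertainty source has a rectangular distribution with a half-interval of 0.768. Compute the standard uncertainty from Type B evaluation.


u_B = half_width / sqrt(3)
u_B = 0.768 / 1.7320508
u_B = 0.4434

0.4434


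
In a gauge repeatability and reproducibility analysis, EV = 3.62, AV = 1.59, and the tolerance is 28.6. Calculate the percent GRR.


GRR = sqrt(EV^2 + AV^2) = sqrt(3.62^2 + 1.59^2) = 3.9537956
%GRR = GRR / tol * 100 = 3.9537956 / 28.6 * 100
%GRR = 13.8245

13.8245


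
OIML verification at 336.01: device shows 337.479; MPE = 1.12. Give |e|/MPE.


e = indication - reference = 337.479 - 336.01 = 1.4690
|e| = 1.4690
ratio = |e| / MPE = 1.4690 / 1.12
ratio = 1.3116

1.3116


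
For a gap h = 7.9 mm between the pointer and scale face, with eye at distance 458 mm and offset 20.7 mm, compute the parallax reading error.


error = h * offset / d
= 7.9 * 20.7 / 458
= 0.3571

0.3571


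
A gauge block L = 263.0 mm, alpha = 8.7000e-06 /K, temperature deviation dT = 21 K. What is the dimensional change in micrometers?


dL = L * alpha * dT
= 263.0 * 8.7000e-06 * 21
= 0.0480501 mm
dL_um = 0.0480501 * 1000 = 48.0501 um

48.0501


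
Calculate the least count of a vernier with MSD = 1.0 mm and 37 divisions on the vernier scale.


LC = MSD / n_div
= 1.0 / 37
= 0.0270

0.0270


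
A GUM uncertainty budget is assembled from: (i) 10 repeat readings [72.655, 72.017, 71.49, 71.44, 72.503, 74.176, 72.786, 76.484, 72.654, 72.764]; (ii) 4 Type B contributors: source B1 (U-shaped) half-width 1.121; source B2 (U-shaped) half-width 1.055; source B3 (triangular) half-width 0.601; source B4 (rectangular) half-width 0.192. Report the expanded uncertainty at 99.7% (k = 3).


mean = (72.655 + 72.017 + 71.49 + 71.44 + 72.503 + 74.176 + 72.786 + 76.484 + 72.654 + 72.764) / 10 = 72.8969
s = sqrt(sum((x - mean)^2)/(n-1)) = 1.4788196
u_A = s / sqrt(n) = 1.4788196 / sqrt(10) = 0.46764382
u_B1 = 1.121 / sqrt(2) = 0.7926667
u_B2 = 1.055 / sqrt(2) = 0.74599765
u_B3 = 0.601 / sqrt(6) = 0.24535722
u_B4 = 0.192 / sqrt(3) = 0.11085125
uc = sqrt(0.46764382^2 + 0.7926667^2 + 0.74599765^2 + 0.24535722^2 + 0.11085125^2) = 1.2149123
U = k * uc = 3 * 1.2149123
U = 3.6447

3.6447


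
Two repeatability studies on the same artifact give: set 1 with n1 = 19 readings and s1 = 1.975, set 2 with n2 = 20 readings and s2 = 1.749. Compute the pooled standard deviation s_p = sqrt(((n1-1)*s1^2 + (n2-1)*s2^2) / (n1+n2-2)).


s_p = sqrt(((n1-1)*s1^2 + (n2-1)*s2^2) / (n1+n2-2))
numerator = (19-1)*1.975^2 + (20-1)*1.749^2 = 70.21125 + 58.121019 = 128.33227
denominator = 19 + 20 - 2 = 37
s_p^2 = 128.33227 / 37 = 3.4684397
s_p = sqrt(3.4684397) = 1.8624

1.8624


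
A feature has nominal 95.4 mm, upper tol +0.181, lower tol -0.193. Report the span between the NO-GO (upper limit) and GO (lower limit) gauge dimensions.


GO = nominal - lower_tol (smallest hole = maximum material condition)
GO = 95.4 - 0.193 = 95.207
NO-GO = nominal + upper_tol (largest hole = least material condition)
NO-GO = 95.4 + 0.181 = 95.581
spread = NO-GO - GO = 95.581 - 95.207 = 0.3740

0.3740


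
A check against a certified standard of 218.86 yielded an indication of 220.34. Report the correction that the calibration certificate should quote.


Correction = standard - reading
= 218.86 - 220.34
= -1.4800

-1.4800


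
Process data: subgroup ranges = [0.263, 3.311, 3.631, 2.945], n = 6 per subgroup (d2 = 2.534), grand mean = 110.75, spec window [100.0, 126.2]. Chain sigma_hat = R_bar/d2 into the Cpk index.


R_bar = (0.263 + 3.311 + 3.631 + 2.945) / 4 = 2.5375
sigma = R_bar / d2 = 2.5375 / 2.534 = 1.0013812
Cp = (USL - LSL)/(6*sigma) = (126.2 - 100.0)/(6*1.0013812) = 4.3606
Cpu = (126.2 - 110.75)/(3*1.0013812) = 5.1429
Cpl = (110.75 - 100.0)/(3*1.0013812) = 3.5784
Cpk = min(Cpu, Cpl) = 3.5784

3.5784


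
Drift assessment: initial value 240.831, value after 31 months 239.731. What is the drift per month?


rate = (v2 - v1) / months
= (239.731 - 240.831) / 31
= -1.1000 / 31
= -0.0355

-0.0355


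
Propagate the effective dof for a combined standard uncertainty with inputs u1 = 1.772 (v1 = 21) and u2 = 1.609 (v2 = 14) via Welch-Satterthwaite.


uc = sqrt(u1^2 + u2^2) = sqrt(1.772^2 + 1.609^2) = 2.3935048
v_eff = uc^4 / (u1^4/v1 + u2^4/v2)
= 2.3935048^4 / (1.772^4/21 + 1.609^4/14)
= 32.819897 / 0.94823604
v_eff = 34.6115

34.6115


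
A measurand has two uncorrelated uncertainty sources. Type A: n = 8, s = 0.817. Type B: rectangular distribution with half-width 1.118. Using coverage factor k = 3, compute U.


u_A = s / sqrt(n) = 0.817 / sqrt(8) = 0.28885312
u_B = half_width / sqrt(3) = 1.118 / sqrt(3) = 0.6454776
uc = sqrt(u_A^2 + u_B^2) = sqrt(0.28885312^2 + 0.6454776^2) = 0.70716155
U = k * uc = 3 * 0.70716155
U = 2.1215

2.1215


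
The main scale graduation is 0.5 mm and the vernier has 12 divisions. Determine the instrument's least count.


LC = MSD / n_div
= 0.5 / 12
= 0.0417

0.0417


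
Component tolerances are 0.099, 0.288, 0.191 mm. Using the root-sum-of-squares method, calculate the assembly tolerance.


RSS = sqrt(0.099^2 + 0.288^2 + 0.191^2)
= sqrt(0.129226)
= 0.3595

0.3595


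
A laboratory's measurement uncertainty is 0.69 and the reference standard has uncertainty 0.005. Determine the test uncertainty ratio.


TUR = u_lab / u_ref
= 0.69 / 0.005
= 138.0000

138.0000


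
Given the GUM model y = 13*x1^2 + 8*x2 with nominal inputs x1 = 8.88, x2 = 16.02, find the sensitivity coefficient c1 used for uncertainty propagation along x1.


y = 13*x1^2 + 8*x2
dy/dx1 = 2*13*x1
Evaluate at x1 = 8.88: c1 = 26 * 8.88
c1 = 230.8800

230.8800


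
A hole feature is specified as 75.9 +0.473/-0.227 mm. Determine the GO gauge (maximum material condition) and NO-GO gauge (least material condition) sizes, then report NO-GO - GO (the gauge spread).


GO = nominal - lower_tol (smallest hole = maximum material condition)
GO = 75.9 - 0.227 = 75.673
NO-GO = nominal + upper_tol (largest hole = least material condition)
NO-GO = 75.9 + 0.473 = 76.373
spread = NO-GO - GO = 76.373 - 75.673 = 0.7000

0.7000


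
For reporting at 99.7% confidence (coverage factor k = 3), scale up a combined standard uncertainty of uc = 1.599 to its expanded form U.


U = k * uc
U = 3 * 1.599
U = 4.7970

4.7970


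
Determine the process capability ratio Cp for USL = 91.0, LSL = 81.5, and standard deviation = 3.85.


Cp = (USL - LSL) / (6 * sigma)
= (91.0 - 81.5) / (6 * 3.85)
= 9.5000 / 23.1000
= 0.4113

0.4113


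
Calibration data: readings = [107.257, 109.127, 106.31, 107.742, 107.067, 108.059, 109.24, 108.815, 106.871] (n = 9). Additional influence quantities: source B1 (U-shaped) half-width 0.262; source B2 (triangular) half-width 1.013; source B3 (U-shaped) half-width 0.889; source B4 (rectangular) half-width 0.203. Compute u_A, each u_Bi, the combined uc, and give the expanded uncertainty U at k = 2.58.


mean = (107.257 + 109.127 + 106.31 + 107.742 + 107.067 + 108.059 + 109.24 + 108.815 + 106.871) / 9 = 107.832
s = sqrt(sum((x - mean)^2)/(n-1)) = 1.0512648
u_A = s / sqrt(n) = 1.0512648 / sqrt(9) = 0.3504216
u_B1 = 0.262 / sqrt(2) = 0.18526198
u_B2 = 1.013 / sqrt(6) = 0.41355552
u_B3 = 0.889 / sqrt(2) = 0.62861793
u_B4 = 0.203 / sqrt(3) = 0.1172021
uc = sqrt(0.3504216^2 + 0.18526198^2 + 0.41355552^2 + 0.62861793^2 + 0.1172021^2) = 0.85851168
U = k * uc = 2.58 * 0.85851168
U = 2.2150

2.2150


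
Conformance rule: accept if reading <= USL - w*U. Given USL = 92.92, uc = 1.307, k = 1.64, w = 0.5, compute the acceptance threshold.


U = k * uc = 1.64 * 1.307 = 2.14348
guard band g = w * U = 0.5 * 2.14348 = 1.07174
AL = USL - g = 92.92 - 1.07174
AL = 91.8483

91.8483


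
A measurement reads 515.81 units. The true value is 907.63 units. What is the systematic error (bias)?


Systematic error = measured - true
= 515.81 - 907.63
= -391.8200

-391.8200


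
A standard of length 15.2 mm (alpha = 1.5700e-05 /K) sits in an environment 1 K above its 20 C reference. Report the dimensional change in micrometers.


dL = L * alpha * dT
= 15.2 * 1.5700e-05 * 1
= 2.3860000e-04 mm
dL_um = 2.3860000e-04 * 1000 = 0.2386 um

0.2386


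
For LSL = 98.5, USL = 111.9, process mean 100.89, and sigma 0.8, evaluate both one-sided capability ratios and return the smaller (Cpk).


Cpu = (USL - mean) / (3*sigma) = (111.9 - 100.89) / (3*0.8) = 4.5875
Cpl = (mean - LSL) / (3*sigma) = (100.89 - 98.5) / (3*0.8) = 0.9958
Cpk = min(Cpu, Cpl) = 0.9958

0.9958


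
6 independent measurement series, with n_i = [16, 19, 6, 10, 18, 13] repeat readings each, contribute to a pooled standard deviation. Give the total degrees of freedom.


nu = sum_i (n_i - 1)
nu = ((16 - 1) + (19 - 1) + (6 - 1) + (10 - 1) + (18 - 1) + (13 - 1))
nu = 15 + 18 + 5 + 9 + 17 + 12
nu = 76

76
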